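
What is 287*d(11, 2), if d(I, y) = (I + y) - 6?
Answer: 2009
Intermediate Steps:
d(I, y) = -6 + I + y
287*d(11, 2) = 287*(-6 + 11 + 2) = 287*7 = 2009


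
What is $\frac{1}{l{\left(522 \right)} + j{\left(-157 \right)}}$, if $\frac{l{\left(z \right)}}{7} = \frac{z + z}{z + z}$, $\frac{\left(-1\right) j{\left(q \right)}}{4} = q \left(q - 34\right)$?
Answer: $- \frac{1}{119941} \approx -8.3374 \cdot 10^{-6}$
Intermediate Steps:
$j{\left(q \right)} = - 4 q \left(-34 + q\right)$ ($j{\left(q \right)} = - 4 q \left(q - 34\right) = - 4 q \left(-34 + q\right)$)
$l{\left(z \right)} = 7$ ($l{\left(z \right)} = 7 \frac{z + z}{z + z} = 7 \frac{2 z}{2 z} = 7 \cdot 2 z \frac{1}{2 z} = 7 \cdot 1 = 7$)
$\frac{1}{l{\left(522 \right)} + j{\left(-157 \right)}} = \frac{1}{7 + 4 \left(-157\right) \left(34 - -157\right)} = \frac{1}{7 + 4 \left(-157\right) \left(34 + 157\right)} = \frac{1}{7 + 4 \left(-157\right) 191} = \frac{1}{7 - 119948} = \frac{1}{-119941} = - \frac{1}{119941}$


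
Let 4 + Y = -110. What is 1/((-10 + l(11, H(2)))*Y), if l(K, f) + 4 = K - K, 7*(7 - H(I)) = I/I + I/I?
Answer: 1/1596 ≈ 0.00062657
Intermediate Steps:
Y = -114 (Y = -4 - 110 = -114)
H(I) = 47/7 (H(I) = 7 - (I/I + I/I)/7 = 7 - (1 + 1)/7 = 7 - 1/7*2 = 7 - 2/7 = 47/7)
l(K, f) = -4 (l(K, f) = -4 + (K - K) = -4 + 0 = -4)
1/((-10 + l(11, H(2)))*Y) = 1/((-10 - 4)*(-114)) = 1/(-14*(-114)) = 1/1596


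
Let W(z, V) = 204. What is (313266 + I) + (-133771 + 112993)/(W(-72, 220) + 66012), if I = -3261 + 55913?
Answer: 4038267585/11036 ≈ 3.6592e+5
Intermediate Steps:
I = 52652
(313266 + I) + (-133771 + 112993)/(W(-72, 220) + 66012) = (313266 + 52652) + (-133771 + 112993)/(204 + 66012) = 365918 - 20778/66216 = 365918 - 20778*1/66216 = 365918 - 3463/11036 = 4038267585/11036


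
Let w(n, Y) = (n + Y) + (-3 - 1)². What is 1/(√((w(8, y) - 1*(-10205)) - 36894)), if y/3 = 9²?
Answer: -I*√26422/26422 ≈ -0.006152*I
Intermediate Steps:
y = 243 (y = 3*9² = 3*81 = 243)
w(n, Y) = 16 + Y + n (w(n, Y) = (Y + n) + (-4)² = (Y + n) + 16 = 16 + Y + n)
1/(√((w(8, y) - 1*(-10205)) - 36894)) = 1/(√(((16 + 243 + 8) - 1*(-10205)) - 36894)) = 1/(√((267 + 10205) - 36894)) = 1/(√(10472 - 36894)) = 1/(√(-26422)) = 1/(I*√26422) = -I*√26422/26422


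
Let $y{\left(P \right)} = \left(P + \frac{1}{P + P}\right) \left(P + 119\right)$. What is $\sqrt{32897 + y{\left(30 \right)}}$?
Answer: $\frac{\sqrt{33632535}}{30} \approx 193.31$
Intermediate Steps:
$y{\left(P \right)} = \left(119 + P\right) \left(P + \frac{1}{2 P}\right)$ ($y{\left(P \right)} = \left(P + \frac{1}{2 P}\right) \left(119 + P\right) = \left(119 + P\right) \left(P + \frac{1}{2 P}\right)$)
$\sqrt{32897 + y{\left(30 \right)}} = \sqrt{32897 + \left(\frac{1}{2} + 30^{2} + 119 \cdot 30 + \frac{119}{2 \cdot 30}\right)} = \sqrt{32897 + \left(\frac{1}{2} + 900 + 3570 + \frac{119}{2} \cdot \frac{1}{30}\right)} = \sqrt{32897 + \left(\frac{1}{2} + 900 + 3570 + \frac{119}{60}\right)} = \sqrt{32897 + \frac{268349}{60}} = \sqrt{\frac{2242169}{60}} = \frac{\sqrt{33632535}}{30}$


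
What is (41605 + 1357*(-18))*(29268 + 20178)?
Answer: 849432834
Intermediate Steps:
(41605 + 1357*(-18))*(29268 + 20178) = (41605 - 24426)*49446 = 17179*49446 = 849432834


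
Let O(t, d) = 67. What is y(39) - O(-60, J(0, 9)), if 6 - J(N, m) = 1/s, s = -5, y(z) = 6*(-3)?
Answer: -85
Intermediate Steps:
y(z) = -18
J(N, m) = 31/5 (J(N, m) = 6 - 1/(-5) = 6 - (-1)/5 = 6 - 1*(-1/5) = 6 + 1/5 = 31/5)
y(39) - O(-60, J(0, 9)) = -18 - 1*67 = -18 - 67 = -85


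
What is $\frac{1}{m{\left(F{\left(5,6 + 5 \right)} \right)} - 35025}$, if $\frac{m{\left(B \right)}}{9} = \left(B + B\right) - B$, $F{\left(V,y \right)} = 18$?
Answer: $- \frac{1}{34863} \approx -2.8684 \cdot 10^{-5}$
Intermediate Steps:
$m{\left(B \right)} = 9 B$ ($m{\left(B \right)} = 9 \left(\left(B + B\right) - B\right) = 9 \left(2 B - B\right) = 9 B$)
$\frac{1}{m{\left(F{\left(5,6 + 5 \right)} \right)} - 35025} = \frac{1}{9 \cdot 18 - 35025} = \frac{1}{162 - 35025} = \frac{1}{-34863} = - \frac{1}{34863}$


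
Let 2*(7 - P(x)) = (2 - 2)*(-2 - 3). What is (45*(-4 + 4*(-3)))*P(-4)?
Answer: -5040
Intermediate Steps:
P(x) = 7 (P(x) = 7 - (2 - 2)*(-2 - 3)/2 = 7 - 0*(-5) = 7 - 1/2*0 = 7 + 0 = 7)
(45*(-4 + 4*(-3)))*P(-4) = (45*(-4 + 4*(-3)))*7 = (45*(-4 - 12))*7 = (45*(-16))*7 = -720*7 = -5040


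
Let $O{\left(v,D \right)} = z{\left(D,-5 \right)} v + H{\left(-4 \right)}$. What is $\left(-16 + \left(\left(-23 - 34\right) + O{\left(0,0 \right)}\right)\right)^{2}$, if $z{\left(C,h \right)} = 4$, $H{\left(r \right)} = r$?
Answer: $5929$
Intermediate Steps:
$O{\left(v,D \right)} = -4 + 4 v$ ($O{\left(v,D \right)} = 4 v - 4 = -4 + 4 v$)
$\left(-16 + \left(\left(-23 - 34\right) + O{\left(0,0 \right)}\right)\right)^{2} = \left(-16 + \left(\left(-23 - 34\right) + \left(-4 + 4 \cdot 0\right)\right)\right)^{2} = \left(-16 + \left(-57 + \left(-4 + 0\right)\right)\right)^{2} = \left(-16 - 61\right)^{2} = \left(-77\right)^{2} = 5929$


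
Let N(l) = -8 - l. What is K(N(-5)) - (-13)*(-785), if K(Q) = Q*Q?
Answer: -10196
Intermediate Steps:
K(Q) = Q²
K(N(-5)) - (-13)*(-785) = (-8 - 1*(-5))² - (-13)*(-785) = (-8 + 5)² - 1*10205 = (-3)² - 10205 = 9 - 10205 = -10196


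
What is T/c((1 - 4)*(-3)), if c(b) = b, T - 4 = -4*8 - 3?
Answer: -31/9 ≈ -3.4444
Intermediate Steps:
T = -31 (T = 4 + (-4*8 - 3) = 4 + (-32 - 3) = 4 - 35 = -31)
T/c((1 - 4)*(-3)) = -31*(-1/(3*(1 - 4))) = -31/((-3*(-3))) = -31/9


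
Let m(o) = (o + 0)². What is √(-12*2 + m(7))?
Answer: 5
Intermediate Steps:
m(o) = o²
√(-12*2 + m(7)) = √(-12*2 + 7²) = √(-24 + 49) = √25 = 5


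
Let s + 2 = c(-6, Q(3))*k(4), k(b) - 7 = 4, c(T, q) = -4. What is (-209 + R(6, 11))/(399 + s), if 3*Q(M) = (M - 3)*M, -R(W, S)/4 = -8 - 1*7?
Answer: -149/353 ≈ -0.42210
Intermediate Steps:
R(W, S) = 60 (R(W, S) = -4*(-8 - 1*7) = -4*(-8 - 7) = -4*(-15) = 60)
Q(M) = M*(-3 + M)/3 (Q(M) = ((M - 3)*M)/3 = ((-3 + M)*M)/3 = (M*(-3 + M))/3 = M*(-3 + M)/3)
k(b) = 11 (k(b) = 7 + 4 = 11)
s = -46 (s = -2 - 4*11 = -2 - 44 = -46)
(-209 + R(6, 11))/(399 + s) = (-209 + 60)/(399 - 46) = -149/353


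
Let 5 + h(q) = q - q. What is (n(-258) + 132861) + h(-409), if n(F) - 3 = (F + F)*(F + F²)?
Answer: -34081037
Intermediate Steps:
n(F) = 3 + 2*F*(F + F²) (n(F) = 3 + (F + F)*(F + F²) = 3 + (2*F)*(F + F²) = 3 + 2*F*(F + F²))
h(q) = -5 (h(q) = -5 + (q - q) = -5 + 0 = -5)
(n(-258) + 132861) + h(-409) = ((3 + 2*(-258)² + 2*(-258)³) + 132861) - 5 = ((3 + 2*66564 + 2*(-17173512)) + 132861) - 5 = ((3 + 133128 - 34347024) + 132861) - 5 = (-34213893 + 132861) - 5 = -34081032 - 5 = -34081037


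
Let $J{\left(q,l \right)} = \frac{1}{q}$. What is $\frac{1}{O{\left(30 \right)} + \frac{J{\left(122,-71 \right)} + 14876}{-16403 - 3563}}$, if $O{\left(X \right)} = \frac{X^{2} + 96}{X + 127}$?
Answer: $\frac{382428764}{2141173531} \approx 0.17861$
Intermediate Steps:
$O{\left(X \right)} = \frac{96 + X^{2}}{127 + X}$
$\frac{1}{O{\left(30 \right)} + \frac{J{\left(122,-71 \right)} + 14876}{-16403 - 3563}} = \frac{1}{\frac{96 + 30^{2}}{127 + 30} + \frac{\frac{1}{122} + 14876}{-16403 - 3563}} = \frac{1}{\frac{96 + 900}{157} + \frac{\frac{1}{122} + 14876}{-19966}} = \frac{1}{\frac{1}{157} \cdot 996 + \frac{1814873}{122} \left(- \frac{1}{19966}\right)} = \frac{1}{\frac{996}{157} - \frac{1814873}{2435852}} = \frac{1}{\frac{2141173531}{382428764}} = \frac{382428764}{2141173531}$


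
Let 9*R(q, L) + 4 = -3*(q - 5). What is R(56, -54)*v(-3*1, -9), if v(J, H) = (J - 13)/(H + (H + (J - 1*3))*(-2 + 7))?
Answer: -628/189 ≈ -3.3228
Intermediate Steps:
R(q, L) = 11/9 - q/3 (R(q, L) = -4/9 + (-3*(q - 5))/9 = -4/9 + (-3*(-5 + q))/9 = -4/9 + (15 - 3*q)/9 = -4/9 + (5/3 - q/3) = 11/9 - q/3)
v(J, H) = (-13 + J)/(-15 + 5*J + 6*H) (v(J, H) = (-13 + J)/(H + (H + (J - 3))*5) = (-13 + J)/(H + (H + (-3 + J))*5) = (-13 + J)/(H + (-3 + H + J)*5) = (-13 + J)/(H + (-15 + 5*H + 5*J)) = (-13 + J)/(-15 + 5*J + 6*H))
R(56, -54)*v(-3*1, -9) = (11/9 - 1/3*56)*((-13 - 3*1)/(-15 + 5*(-3*1) + 6*(-9))) = (11/9 - 56/3)*((-13 - 3)/(-15 + 5*(-3) - 54)) = -157*(-16)/(9*(-15 - 15 - 54)) = -157*(-16)/(9*(-84)) = -(-157)*(-16)/756 = -157/9*4/21 = -628/189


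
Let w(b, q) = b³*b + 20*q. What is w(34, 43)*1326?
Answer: 1773121896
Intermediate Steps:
w(b, q) = b⁴ + 20*q
w(34, 43)*1326 = (34⁴ + 20*43)*1326 = (1336336 + 860)*1326 = 1337196*1326 = 1773121896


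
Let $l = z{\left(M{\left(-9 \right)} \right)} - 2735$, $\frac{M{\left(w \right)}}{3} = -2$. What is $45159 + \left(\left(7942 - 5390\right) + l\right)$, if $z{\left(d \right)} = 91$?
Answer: $45067$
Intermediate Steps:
$M{\left(w \right)} = -6$ ($M{\left(w \right)} = 3 \left(-2\right) = -6$)
$l = -2644$ ($l = 91 - 2735 = -2644$)
$45159 + \left(\left(7942 - 5390\right) + l\right) = 45159 + \left(\left(7942 - 5390\right) - 2644\right) = 45159 + \left(2552 - 2644\right) = 45159 - 92 = 45067$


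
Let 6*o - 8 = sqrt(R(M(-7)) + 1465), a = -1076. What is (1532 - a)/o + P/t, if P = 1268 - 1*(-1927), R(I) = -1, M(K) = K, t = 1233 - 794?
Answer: -6310347/76825 + 3912*sqrt(366)/175 ≈ 345.52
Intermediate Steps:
t = 439
P = 3195 (P = 1268 + 1927 = 3195)
o = 4/3 + sqrt(366)/3 (o = 4/3 + sqrt(-1 + 1465)/6 = 4/3 + sqrt(1464)/6 = 4/3 + (2*sqrt(366))/6 = 4/3 + sqrt(366)/3 ≈ 7.7104)
(1532 - a)/o + P/t = (1532 - 1*(-1076))/(4/3 + sqrt(366)/3) + 3195/439 = (1532 + 1076)/(4/3 + sqrt(366)/3) + 3195*(1/439) = 2608/(4/3 + sqrt(366)/3) + 3195/439 = 3195/439 + 2608/(4/3 + sqrt(366)/3)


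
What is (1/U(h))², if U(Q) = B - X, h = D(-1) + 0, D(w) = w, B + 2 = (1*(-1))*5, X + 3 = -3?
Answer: 1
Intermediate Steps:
X = -6 (X = -3 - 3 = -6)
B = -7 (B = -2 + (1*(-1))*5 = -2 - 1*5 = -2 - 5 = -7)
h = -1 (h = -1 + 0 = -1)
U(Q) = -1 (U(Q) = -7 - 1*(-6) = -7 + 6 = -1)
(1/U(h))² = (1/(-1))² = (-1)² = 1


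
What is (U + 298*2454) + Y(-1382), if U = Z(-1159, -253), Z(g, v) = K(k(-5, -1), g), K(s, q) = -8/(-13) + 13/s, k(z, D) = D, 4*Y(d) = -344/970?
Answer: 4610717416/6305 ≈ 7.3128e+5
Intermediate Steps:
Y(d) = -43/485 (Y(d) = (-344/970)/4 = (-344*1/970)/4 = (1/4)*(-172/485) = -43/485)
K(s, q) = 8/13 + 13/s (K(s, q) = -8*(-1/13) + 13/s = 8/13 + 13/s)
Z(g, v) = -161/13 (Z(g, v) = 8/13 + 13/(-1) = 8/13 + 13*(-1) = 8/13 - 13 = -161/13)
U = -161/13 ≈ -12.385
(U + 298*2454) + Y(-1382) = (-161/13 + 298*2454) - 43/485 = (-161/13 + 731292) - 43/485 = 9506635/13 - 43/485 = 4610717416/6305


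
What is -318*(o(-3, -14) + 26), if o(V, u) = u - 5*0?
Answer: -3816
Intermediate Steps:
o(V, u) = u (o(V, u) = u - 1*0 = u + 0 = u)
-318*(o(-3, -14) + 26) = -318*(-14 + 26) = -318*12 = -3816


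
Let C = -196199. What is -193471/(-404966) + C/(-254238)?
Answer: 32160401083/25739436477 ≈ 1.2495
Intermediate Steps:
-193471/(-404966) + C/(-254238) = -193471/(-404966) - 196199/(-254238) = -193471*(-1/404966) - 196199*(-1/254238) = 193471/404966 + 196199/254238 = 32160401083/25739436477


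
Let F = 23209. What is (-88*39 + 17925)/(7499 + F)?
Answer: 4831/10236 ≈ 0.47196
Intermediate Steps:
(-88*39 + 17925)/(7499 + F) = (-88*39 + 17925)/(7499 + 23209) = (-3432 + 17925)/30708 = 14493*(1/30708) = 4831/10236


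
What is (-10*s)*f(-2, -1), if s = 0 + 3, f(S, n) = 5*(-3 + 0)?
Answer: 450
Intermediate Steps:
f(S, n) = -15 (f(S, n) = 5*(-3) = -15)
s = 3
(-10*s)*f(-2, -1) = -10*3*(-15) = -30*(-15) = 450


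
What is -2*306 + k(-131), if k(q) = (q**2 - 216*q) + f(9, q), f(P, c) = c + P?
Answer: 44723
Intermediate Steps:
f(P, c) = P + c
k(q) = 9 + q**2 - 215*q (k(q) = (q**2 - 216*q) + (9 + q) = 9 + q**2 - 215*q)
-2*306 + k(-131) = -2*306 + (9 + (-131)**2 - 215*(-131)) = -612 + (9 + 17161 + 28165) = -612 + 45335 = 44723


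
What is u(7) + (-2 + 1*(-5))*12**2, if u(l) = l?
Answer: -1001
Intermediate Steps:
u(7) + (-2 + 1*(-5))*12**2 = 7 + (-2 + 1*(-5))*12**2 = 7 + (-2 - 5)*144 = 7 - 7*144 = 7 - 1008 = -1001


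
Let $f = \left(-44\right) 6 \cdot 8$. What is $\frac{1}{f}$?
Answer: $- \frac{1}{2112} \approx -0.00047348$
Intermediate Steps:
$f = -2112$ ($f = \left(-264\right) 8 = -2112$)
$\frac{1}{f} = \frac{1}{-2112} = - \frac{1}{2112}$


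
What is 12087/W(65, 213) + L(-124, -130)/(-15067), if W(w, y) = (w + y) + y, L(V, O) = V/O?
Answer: 11837433443/480863305 ≈ 24.617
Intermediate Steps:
W(w, y) = w + 2*y
12087/W(65, 213) + L(-124, -130)/(-15067) = 12087/(65 + 2*213) - 124/(-130)/(-15067) = 12087/(65 + 426) - 124*(-1/130)*(-1/15067) = 12087/491 + (62/65)*(-1/15067) = 12087*(1/491) - 62/979355 = 12087/491 - 62/979355 = 11837433443/480863305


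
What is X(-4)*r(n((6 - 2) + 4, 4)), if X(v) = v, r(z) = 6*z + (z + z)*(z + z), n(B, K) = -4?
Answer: -160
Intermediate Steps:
r(z) = 4*z² + 6*z (r(z) = 6*z + (2*z)*(2*z) = 6*z + 4*z² = 4*z² + 6*z)
X(-4)*r(n((6 - 2) + 4, 4)) = -8*(-4)*(3 + 2*(-4)) = -8*(-4)*(3 - 8) = -8*(-4)*(-5) = -4*40 = -160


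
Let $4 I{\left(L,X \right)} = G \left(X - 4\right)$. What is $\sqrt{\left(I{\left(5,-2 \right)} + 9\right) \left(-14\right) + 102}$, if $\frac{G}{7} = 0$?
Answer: $2 i \sqrt{6} \approx 4.899 i$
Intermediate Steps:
$G = 0$ ($G = 7 \cdot 0 = 0$)
$I{\left(L,X \right)} = 0$ ($I{\left(L,X \right)} = \frac{0 \left(X - 4\right)}{4} = \frac{0 \left(-4 + X\right)}{4} = \frac{1}{4} \cdot 0 = 0$)
$\sqrt{\left(I{\left(5,-2 \right)} + 9\right) \left(-14\right) + 102} = \sqrt{\left(0 + 9\right) \left(-14\right) + 102} = \sqrt{9 \left(-14\right) + 102} = \sqrt{-126 + 102} = \sqrt{-24} = 2 i \sqrt{6}$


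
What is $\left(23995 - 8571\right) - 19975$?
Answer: $-4551$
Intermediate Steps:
$\left(23995 - 8571\right) - 19975 = 15424 - 19975 = -4551$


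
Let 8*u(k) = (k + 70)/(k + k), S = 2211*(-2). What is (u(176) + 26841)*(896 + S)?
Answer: -66627738513/704 ≈ -9.4642e+7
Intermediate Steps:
S = -4422
u(k) = (70 + k)/(16*k) (u(k) = ((k + 70)/(k + k))/8 = ((70 + k)/((2*k)))/8 = ((70 + k)*(1/(2*k)))/8 = ((70 + k)/(2*k))/8 = (70 + k)/(16*k))
(u(176) + 26841)*(896 + S) = ((1/16)*(70 + 176)/176 + 26841)*(896 - 4422) = ((1/16)*(1/176)*246 + 26841)*(-3526) = (123/1408 + 26841)*(-3526) = (37792251/1408)*(-3526) = -66627738513/704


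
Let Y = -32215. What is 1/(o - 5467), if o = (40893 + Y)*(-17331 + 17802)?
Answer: 1/4081871 ≈ 2.4499e-7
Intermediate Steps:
o = 4087338 (o = (40893 - 32215)*(-17331 + 17802) = 8678*471 = 4087338)
1/(o - 5467) = 1/(4087338 - 5467) = 1/4081871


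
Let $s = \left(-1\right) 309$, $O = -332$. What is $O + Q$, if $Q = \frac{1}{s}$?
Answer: $- \frac{102589}{309} \approx -332.0$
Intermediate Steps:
$s = -309$
$Q = - \frac{1}{309}$ ($Q = \frac{1}{-309} = - \frac{1}{309} \approx -0.0032362$)
$O + Q = -332 - \frac{1}{309} = - \frac{102589}{309}$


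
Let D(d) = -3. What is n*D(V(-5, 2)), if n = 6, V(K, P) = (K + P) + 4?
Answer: -18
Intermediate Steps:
V(K, P) = 4 + K + P
n*D(V(-5, 2)) = 6*(-3) = -18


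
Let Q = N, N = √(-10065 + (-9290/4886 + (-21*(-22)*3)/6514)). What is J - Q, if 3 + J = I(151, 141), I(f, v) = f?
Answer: 148 - I*√637336930809495931/7956851 ≈ 148.0 - 100.33*I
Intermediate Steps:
J = 148 (J = -3 + 151 = 148)
N = I*√637336930809495931/7956851 (N = √(-10065 + (-9290*1/4886 + (462*3)*(1/6514))) = √(-10065 + (-4645/2443 + 1386*(1/6514))) = √(-10065 + (-4645/2443 + 693/3257)) = √(-10065 - 13435766/7956851) = √(-80099141081/7956851) = I*√637336930809495931/7956851 ≈ 100.33*I)
Q = I*√637336930809495931/7956851 ≈ 100.33*I
J - Q = 148 - I*√637336930809495931/7956851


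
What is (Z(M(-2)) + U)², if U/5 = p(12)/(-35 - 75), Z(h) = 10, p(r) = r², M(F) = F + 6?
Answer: 1444/121 ≈ 11.934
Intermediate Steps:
M(F) = 6 + F
U = -72/11 (U = 5*(12²/(-35 - 75)) = 5*(144/(-110)) = 5*(144*(-1/110)) = 5*(-72/55) = -72/11 ≈ -6.5455)
(Z(M(-2)) + U)² = (10 - 72/11)² = (38/11)² = 1444/121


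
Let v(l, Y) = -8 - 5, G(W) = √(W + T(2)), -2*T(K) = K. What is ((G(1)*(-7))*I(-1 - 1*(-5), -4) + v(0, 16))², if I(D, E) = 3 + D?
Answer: 169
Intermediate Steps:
T(K) = -K/2
G(W) = √(-1 + W) (G(W) = √(W - ½*2) = √(W - 1) = √(-1 + W))
v(l, Y) = -13
((G(1)*(-7))*I(-1 - 1*(-5), -4) + v(0, 16))² = ((√(-1 + 1)*(-7))*(3 + (-1 - 1*(-5))) - 13)² = ((√0*(-7))*(3 + (-1 + 5)) - 13)² = ((0*(-7))*(3 + 4) - 13)² = (0*7 - 13)² = (0 - 13)² = (-13)² = 169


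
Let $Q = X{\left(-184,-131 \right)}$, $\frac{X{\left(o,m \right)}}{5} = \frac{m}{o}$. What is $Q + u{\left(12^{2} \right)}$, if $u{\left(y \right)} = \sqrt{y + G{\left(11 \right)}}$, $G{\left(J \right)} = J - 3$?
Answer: $\frac{655}{184} + 2 \sqrt{38} \approx 15.889$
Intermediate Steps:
$G{\left(J \right)} = -3 + J$ ($G{\left(J \right)} = J - 3 = -3 + J$)
$u{\left(y \right)} = \sqrt{8 + y}$ ($u{\left(y \right)} = \sqrt{y + \left(-3 + 11\right)} = \sqrt{y + 8} = \sqrt{8 + y}$)
$X{\left(o,m \right)} = \frac{5 m}{o}$ ($X{\left(o,m \right)} = 5 \frac{m}{o} = \frac{5 m}{o}$)
$Q = \frac{655}{184}$ ($Q = 5 \left(-131\right) \frac{1}{-184} = 5 \left(-131\right) \left(- \frac{1}{184}\right) = \frac{655}{184} \approx 3.5598$)
$Q + u{\left(12^{2} \right)} = \frac{655}{184} + \sqrt{8 + 12^{2}} = \frac{655}{184} + \sqrt{8 + 144} = \frac{655}{184} + \sqrt{152} = \frac{655}{184} + 2 \sqrt{38}$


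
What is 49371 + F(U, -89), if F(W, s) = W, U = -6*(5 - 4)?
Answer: 49365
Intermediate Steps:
U = -6 (U = -6*1 = -6)
49371 + F(U, -89) = 49371 - 6 = 49365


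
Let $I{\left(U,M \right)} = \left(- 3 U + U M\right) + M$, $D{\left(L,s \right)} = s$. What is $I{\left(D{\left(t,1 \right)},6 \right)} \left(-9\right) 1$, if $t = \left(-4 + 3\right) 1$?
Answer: $-81$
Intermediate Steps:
$t = -1$ ($t = \left(-1\right) 1 = -1$)
$I{\left(U,M \right)} = M - 3 U + M U$ ($I{\left(U,M \right)} = \left(- 3 U + M U\right) + M = M - 3 U + M U$)
$I{\left(D{\left(t,1 \right)},6 \right)} \left(-9\right) 1 = \left(6 - 3 + 6 \cdot 1\right) \left(-9\right) 1 = \left(6 - 3 + 6\right) \left(-9\right) 1 = 9 \left(-9\right) 1 = \left(-81\right) 1 = -81$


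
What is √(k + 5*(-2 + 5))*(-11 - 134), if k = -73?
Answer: -145*I*√58 ≈ -1104.3*I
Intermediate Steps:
√(k + 5*(-2 + 5))*(-11 - 134) = √(-73 + 5*(-2 + 5))*(-11 - 134) = √(-73 + 5*3)*(-145) = √(-73 + 15)*(-145) = √(-58)*(-145) = (I*√58)*(-145) = -145*I*√58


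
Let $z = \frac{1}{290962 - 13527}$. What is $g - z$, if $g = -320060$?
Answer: $- \frac{88795846101}{277435} \approx -3.2006 \cdot 10^{5}$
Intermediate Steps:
$z = \frac{1}{277435} \approx 3.6044 \cdot 10^{-6}$
$g - z = -320060 - \frac{1}{277435} = - \frac{88795846101}{277435}$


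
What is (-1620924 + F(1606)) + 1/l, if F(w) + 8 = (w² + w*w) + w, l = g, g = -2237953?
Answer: 7920442408137/2237953 ≈ 3.5391e+6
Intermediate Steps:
l = -2237953
F(w) = -8 + w + 2*w² (F(w) = -8 + ((w² + w*w) + w) = -8 + ((w² + w²) + w) = -8 + (2*w² + w) = -8 + (w + 2*w²) = -8 + w + 2*w²)
(-1620924 + F(1606)) + 1/l = (-1620924 + (-8 + 1606 + 2*1606²)) + 1/(-2237953) = (-1620924 + (-8 + 1606 + 2*2579236)) - 1/2237953 = (-1620924 + (-8 + 1606 + 5158472)) - 1/2237953 = (-1620924 + 5160070) - 1/2237953 = 3539146 - 1/2237953 = 7920442408137/2237953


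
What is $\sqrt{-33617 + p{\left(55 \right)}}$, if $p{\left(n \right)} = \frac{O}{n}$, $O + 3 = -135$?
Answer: $\frac{i \sqrt{101699015}}{55} \approx 183.36 i$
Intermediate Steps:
$O = -138$ ($O = -3 - 135 = -138$)
$p{\left(n \right)} = - \frac{138}{n}$
$\sqrt{-33617 + p{\left(55 \right)}} = \sqrt{-33617 - \frac{138}{55}} = \sqrt{- \frac{1849073}{55}} = \frac{i \sqrt{101699015}}{55}$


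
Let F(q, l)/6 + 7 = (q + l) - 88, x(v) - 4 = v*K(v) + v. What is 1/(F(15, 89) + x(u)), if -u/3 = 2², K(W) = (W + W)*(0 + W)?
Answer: -1/3410 ≈ -0.00029326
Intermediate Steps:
K(W) = 2*W² (K(W) = (2*W)*W = 2*W²)
u = -12 (u = -3*2² = -3*4 = -12)
x(v) = 4 + v + 2*v³ (x(v) = 4 + (v*(2*v²) + v) = 4 + (2*v³ + v) = 4 + (v + 2*v³) = 4 + v + 2*v³)
F(q, l) = -570 + 6*l + 6*q (F(q, l) = -42 + 6*((q + l) - 88) = -42 + 6*((l + q) - 88) = -42 + 6*(-88 + l + q) = -42 + (-528 + 6*l + 6*q) = -570 + 6*l + 6*q)
1/(F(15, 89) + x(u)) = 1/((-570 + 6*89 + 6*15) + (4 - 12 + 2*(-12)³)) = 1/((-570 + 534 + 90) + (4 - 12 + 2*(-1728))) = 1/(54 + (4 - 12 - 3456)) = 1/(54 - 3464) = 1/(-3410) = -1/3410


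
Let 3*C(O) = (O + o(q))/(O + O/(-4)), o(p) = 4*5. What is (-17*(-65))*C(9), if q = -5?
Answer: 128180/81 ≈ 1582.5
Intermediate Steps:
o(p) = 20
C(O) = 4*(20 + O)/(9*O) (C(O) = ((O + 20)/(O + O/(-4)))/3 = ((20 + O)/(O + O*(-1/4)))/3 = ((20 + O)/(O - O/4))/3 = ((20 + O)/((3*O/4)))/3 = ((20 + O)*(4/(3*O)))/3 = (4*(20 + O)/(3*O))/3 = 4*(20 + O)/(9*O))
(-17*(-65))*C(9) = (-17*(-65))*((4/9)*(20 + 9)/9) = 1105*((4/9)*(1/9)*29) = 1105*(116/81) = 128180/81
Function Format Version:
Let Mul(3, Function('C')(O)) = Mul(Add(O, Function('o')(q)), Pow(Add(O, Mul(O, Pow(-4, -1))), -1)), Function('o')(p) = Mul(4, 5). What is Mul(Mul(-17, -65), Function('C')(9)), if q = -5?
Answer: Rational(128180, 81) ≈ 1582.5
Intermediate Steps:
Function('o')(p) = 20
Function('C')(O) = Mul(Rational(4, 9), Pow(O, -1), Add(20, O)) (Function('C')(O) = Mul(Rational(1, 3), Mul(Add(O, 20), Pow(Add(O, Mul(O, Pow(-4, -1))), -1))) = Mul(Rational(1, 3), Mul(Add(20, O), Pow(Add(O, Mul(O, Rational(-1, 4))), -1))) = Mul(Rational(1, 3), Mul(Add(20, O), Pow(Add(O, Mul(Rational(-1, 4), O)), -1))) = Mul(Rational(1, 3), Mul(Add(20, O), Pow(Mul(Rational(3, 4), O), -1))) = Mul(Rational(1, 3), Mul(Add(20, O), Mul(Rational(4, 3), Pow(O, -1)))) = Mul(Rational(1, 3), Mul(Rational(4, 3), Pow(O, -1), Add(20, O))) = Mul(Rational(4, 9), Pow(O, -1), Add(20, O)))
Mul(Mul(-17, -65), Function('C')(9)) = Mul(Mul(-17, -65), Mul(Rational(4, 9), Pow(9, -1), Add(20, 9))) = Mul(1105, Mul(Rational(4, 9), Rational(1, 9), 29)) = Mul(1105, Rational(116, 81)) = Rational(128180, 81)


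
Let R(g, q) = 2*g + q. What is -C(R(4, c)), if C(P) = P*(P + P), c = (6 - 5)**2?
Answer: -162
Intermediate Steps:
c = 1 (c = 1**2 = 1)
R(g, q) = q + 2*g
C(P) = 2*P**2 (C(P) = P*(2*P) = 2*P**2)
-C(R(4, c)) = -2*(1 + 2*4)**2 = -2*(1 + 8)**2 = -2*9**2 = -2*81 = -1*162 = -162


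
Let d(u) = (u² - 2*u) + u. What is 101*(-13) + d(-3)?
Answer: -1301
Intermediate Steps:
d(u) = u² - u
101*(-13) + d(-3) = 101*(-13) - 3*(-1 - 3) = -1313 - 3*(-4) = -1313 + 12 = -1301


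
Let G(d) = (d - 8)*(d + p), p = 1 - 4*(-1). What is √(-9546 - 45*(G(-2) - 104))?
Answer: 2*I*√879 ≈ 59.296*I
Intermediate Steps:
p = 5 (p = 1 + 4 = 5)
G(d) = (-8 + d)*(5 + d) (G(d) = (d - 8)*(d + 5) = (-8 + d)*(5 + d))
√(-9546 - 45*(G(-2) - 104)) = √(-9546 - 45*((-40 + (-2)² - 3*(-2)) - 104)) = √(-9546 - 45*((-40 + 4 + 6) - 104)) = √(-9546 - 45*(-30 - 104)) = √(-9546 - 45*(-134)) = √(-9546 + 6030) = √(-3516) = 2*I*√879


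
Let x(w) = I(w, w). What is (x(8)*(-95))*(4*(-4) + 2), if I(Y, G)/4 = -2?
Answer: -10640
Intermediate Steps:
I(Y, G) = -8 (I(Y, G) = 4*(-2) = -8)
x(w) = -8
(x(8)*(-95))*(4*(-4) + 2) = (-8*(-95))*(4*(-4) + 2) = 760*(-16 + 2) = 760*(-14) = -10640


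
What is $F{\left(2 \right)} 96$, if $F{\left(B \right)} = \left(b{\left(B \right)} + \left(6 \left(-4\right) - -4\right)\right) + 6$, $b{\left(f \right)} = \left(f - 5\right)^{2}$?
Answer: $-480$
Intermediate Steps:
$b{\left(f \right)} = \left(-5 + f\right)^{2}$
$F{\left(B \right)} = -14 + \left(-5 + B\right)^{2}$ ($F{\left(B \right)} = \left(\left(-5 + B\right)^{2} + \left(6 \left(-4\right) - -4\right)\right) + 6 = \left(\left(-5 + B\right)^{2} + \left(-24 + 4\right)\right) + 6 = \left(\left(-5 + B\right)^{2} - 20\right) + 6 = \left(-20 + \left(-5 + B\right)^{2}\right) + 6 = -14 + \left(-5 + B\right)^{2}$)
$F{\left(2 \right)} 96 = \left(-14 + \left(-5 + 2\right)^{2}\right) 96 = \left(-14 + \left(-3\right)^{2}\right) 96 = \left(-14 + 9\right) 96 = \left(-5\right) 96 = -480$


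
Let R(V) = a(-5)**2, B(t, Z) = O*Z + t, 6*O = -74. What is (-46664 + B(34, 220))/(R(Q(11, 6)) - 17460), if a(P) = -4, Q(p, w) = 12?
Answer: 74015/26166 ≈ 2.8287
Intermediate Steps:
O = -37/3 (O = (1/6)*(-74) = -37/3 ≈ -12.333)
B(t, Z) = t - 37*Z/3 (B(t, Z) = -37*Z/3 + t = t - 37*Z/3)
R(V) = 16 (R(V) = (-4)**2 = 16)
(-46664 + B(34, 220))/(R(Q(11, 6)) - 17460) = (-46664 + (34 - 37/3*220))/(16 - 17460) = (-46664 + (34 - 8140/3))/(-17444) = (-46664 - 8038/3)*(-1/17444) = -148030/3*(-1/17444) = 74015/26166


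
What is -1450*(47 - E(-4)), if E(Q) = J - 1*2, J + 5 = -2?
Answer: -81200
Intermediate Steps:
J = -7 (J = -5 - 2 = -7)
E(Q) = -9 (E(Q) = -7 - 1*2 = -7 - 2 = -9)
-1450*(47 - E(-4)) = -1450*(47 - 1*(-9)) = -1450*(47 + 9) = -1450*56 = -81200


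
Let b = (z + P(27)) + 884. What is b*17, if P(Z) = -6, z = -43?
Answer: 14195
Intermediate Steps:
b = 835 (b = (-43 - 6) + 884 = -49 + 884 = 835)
b*17 = 835*17 = 14195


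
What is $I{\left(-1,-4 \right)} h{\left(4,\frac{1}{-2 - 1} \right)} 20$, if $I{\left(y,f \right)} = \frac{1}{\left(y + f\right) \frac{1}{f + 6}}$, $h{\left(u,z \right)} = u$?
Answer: $-32$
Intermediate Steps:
$I{\left(y,f \right)} = \frac{6 + f}{f + y}$ ($I{\left(y,f \right)} = \frac{1}{\left(f + y\right) \frac{1}{6 + f}} = \frac{1}{\frac{1}{6 + f} \left(f + y\right)} = \frac{6 + f}{f + y}$)
$I{\left(-1,-4 \right)} h{\left(4,\frac{1}{-2 - 1} \right)} 20 = \frac{6 - 4}{-4 - 1} \cdot 4 \cdot 20 = \frac{1}{-5} \cdot 2 \cdot 4 \cdot 20 = \left(- \frac{1}{5}\right) 2 \cdot 4 \cdot 20 = \left(- \frac{2}{5}\right) 4 \cdot 20 = \left(- \frac{8}{5}\right) 20 = -32$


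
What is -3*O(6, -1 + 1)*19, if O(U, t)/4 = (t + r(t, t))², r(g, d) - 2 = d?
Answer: -912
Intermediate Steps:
r(g, d) = 2 + d
O(U, t) = 4*(2 + 2*t)² (O(U, t) = 4*(t + (2 + t))² = 4*(2 + 2*t)²)
-3*O(6, -1 + 1)*19 = -48*(1 + (-1 + 1))²*19 = -48*(1 + 0)²*19 = -48*1²*19 = -48*19 = -912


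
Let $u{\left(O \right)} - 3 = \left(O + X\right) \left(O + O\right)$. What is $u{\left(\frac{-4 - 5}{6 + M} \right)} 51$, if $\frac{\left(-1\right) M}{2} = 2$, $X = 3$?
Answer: $\frac{1683}{2} \approx 841.5$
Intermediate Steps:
$M = -4$ ($M = \left(-2\right) 2 = -4$)
$u{\left(O \right)} = 3 + 2 O \left(3 + O\right)$ ($u{\left(O \right)} = 3 + \left(O + 3\right) \left(O + O\right) = 3 + \left(3 + O\right) 2 O = 3 + 2 O \left(3 + O\right)$)
$u{\left(\frac{-4 - 5}{6 + M} \right)} 51 = \left(3 + 2 \left(\frac{-4 - 5}{6 - 4}\right)^{2} + 6 \frac{-4 - 5}{6 - 4}\right) 51 = \left(3 + 2 \left(- \frac{9}{2}\right)^{2} + 6 \left(- \frac{9}{2}\right)\right) 51 = \left(3 + 2 \cdot \frac{81}{4} - 27\right) 51 = \left(3 + \frac{81}{2} - 27\right) 51 = \frac{33}{2} \cdot 51 = \frac{1683}{2}$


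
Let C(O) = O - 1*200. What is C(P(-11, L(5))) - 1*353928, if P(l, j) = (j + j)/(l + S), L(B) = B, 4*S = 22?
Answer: -3895428/11 ≈ -3.5413e+5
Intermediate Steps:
S = 11/2 (S = (¼)*22 = 11/2 ≈ 5.5000)
P(l, j) = 2*j/(11/2 + l) (P(l, j) = (j + j)/(l + 11/2) = (2*j)/(11/2 + l) = 2*j/(11/2 + l))
C(O) = -200 + O (C(O) = O - 200 = -200 + O)
C(P(-11, L(5))) - 1*353928 = (-200 + 4*5/(11 + 2*(-11))) - 1*353928 = (-200 + 4*5/(11 - 22)) - 353928 = (-200 + 4*5/(-11)) - 353928 = (-200 + 4*5*(-1/11)) - 353928 = (-200 - 20/11) - 353928 = -2220/11 - 353928 = -3895428/11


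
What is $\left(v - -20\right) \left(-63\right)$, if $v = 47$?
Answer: $-4221$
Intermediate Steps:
$\left(v - -20\right) \left(-63\right) = \left(47 - -20\right) \left(-63\right) = \left(47 + 20\right) \left(-63\right) = 67 \left(-63\right) = -4221$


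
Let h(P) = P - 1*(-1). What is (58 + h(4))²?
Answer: 3969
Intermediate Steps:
h(P) = 1 + P (h(P) = P + 1 = 1 + P)
(58 + h(4))² = (58 + (1 + 4))² = (58 + 5)² = 63² = 3969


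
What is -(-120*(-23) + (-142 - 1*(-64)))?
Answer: -2682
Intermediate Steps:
-(-120*(-23) + (-142 - 1*(-64))) = -(2760 + (-142 + 64)) = -(2760 - 78) = -1*2682 = -2682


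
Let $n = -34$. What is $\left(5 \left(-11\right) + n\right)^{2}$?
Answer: $7921$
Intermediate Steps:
$\left(5 \left(-11\right) + n\right)^{2} = \left(5 \left(-11\right) - 34\right)^{2} = \left(-55 - 34\right)^{2} = \left(-89\right)^{2} = 7921$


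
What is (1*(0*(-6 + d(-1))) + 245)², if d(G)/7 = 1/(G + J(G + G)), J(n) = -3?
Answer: 60025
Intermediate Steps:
d(G) = 7/(-3 + G) (d(G) = 7/(G - 3) = 7/(-3 + G))
(1*(0*(-6 + d(-1))) + 245)² = (1*(0*(-6 + 7/(-3 - 1))) + 245)² = (1*(0*(-6 + 7/(-4))) + 245)² = (1*(0*(-6 + 7*(-¼))) + 245)² = (1*(0*(-6 - 7/4)) + 245)² = (1*(0*(-31/4)) + 245)² = (1*0 + 245)² = (0 + 245)² = 245² = 60025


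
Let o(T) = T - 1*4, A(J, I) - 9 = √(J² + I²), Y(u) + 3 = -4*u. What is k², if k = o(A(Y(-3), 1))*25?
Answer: 66875 + 6250*√82 ≈ 1.2347e+5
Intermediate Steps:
Y(u) = -3 - 4*u
A(J, I) = 9 + √(I² + J²) (A(J, I) = 9 + √(J² + I²) = 9 + √(I² + J²))
o(T) = -4 + T (o(T) = T - 4 = -4 + T)
k = 125 + 25*√82 (k = (-4 + (9 + √(1² + (-3 - 4*(-3))²)))*25 = (-4 + (9 + √(1 + (-3 + 12)²)))*25 = (-4 + (9 + √(1 + 9²)))*25 = (-4 + (9 + √(1 + 81)))*25 = (-4 + (9 + √82))*25 = (5 + √82)*25 = 125 + 25*√82 ≈ 351.38)
k² = (125 + 25*√82)²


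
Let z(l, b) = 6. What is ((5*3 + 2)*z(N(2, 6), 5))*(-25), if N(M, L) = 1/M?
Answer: -2550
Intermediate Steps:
((5*3 + 2)*z(N(2, 6), 5))*(-25) = ((5*3 + 2)*6)*(-25) = ((15 + 2)*6)*(-25) = (17*6)*(-25) = 102*(-25) = -2550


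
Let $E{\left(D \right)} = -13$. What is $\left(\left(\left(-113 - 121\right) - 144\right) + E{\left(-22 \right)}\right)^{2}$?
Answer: $152881$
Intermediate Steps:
$\left(\left(\left(-113 - 121\right) - 144\right) + E{\left(-22 \right)}\right)^{2} = \left(\left(\left(-113 - 121\right) - 144\right) - 13\right)^{2} = \left(\left(-234 - 144\right) - 13\right)^{2} = \left(-378 - 13\right)^{2} = \left(-391\right)^{2} = 152881$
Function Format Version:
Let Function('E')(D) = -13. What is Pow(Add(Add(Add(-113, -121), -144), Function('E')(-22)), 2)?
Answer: 152881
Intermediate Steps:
Pow(Add(Add(Add(-113, -121), -144), Function('E')(-22)), 2) = Pow(Add(Add(Add(-113, -121), -144), -13), 2) = Pow(Add(Add(-234, -144), -13), 2) = Pow(Add(-378, -13), 2) = Pow(-391, 2) = 152881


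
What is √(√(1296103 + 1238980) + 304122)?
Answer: √(304122 + √2535083) ≈ 552.91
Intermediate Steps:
√(√(1296103 + 1238980) + 304122) = √(√2535083 + 304122) = √(304122 + √2535083)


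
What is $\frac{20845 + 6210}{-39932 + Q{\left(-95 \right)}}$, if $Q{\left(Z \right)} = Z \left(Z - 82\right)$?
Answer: $- \frac{27055}{23117} \approx -1.1704$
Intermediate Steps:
$Q{\left(Z \right)} = Z \left(-82 + Z\right)$
$\frac{20845 + 6210}{-39932 + Q{\left(-95 \right)}} = \frac{20845 + 6210}{-39932 - 95 \left(-82 - 95\right)} = \frac{27055}{-39932 - -16815} = \frac{27055}{-39932 + 16815} = \frac{27055}{-23117} = 27055 \left(- \frac{1}{23117}\right) = - \frac{27055}{23117}$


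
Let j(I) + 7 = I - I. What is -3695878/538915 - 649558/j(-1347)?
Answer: 50004382632/538915 ≈ 92787.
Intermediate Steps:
j(I) = -7 (j(I) = -7 + (I - I) = -7 + 0 = -7)
-3695878/538915 - 649558/j(-1347) = -3695878/538915 - 649558/(-7) = -3695878*1/538915 - 649558*(-1/7) = -3695878/538915 + 92794 = 50004382632/538915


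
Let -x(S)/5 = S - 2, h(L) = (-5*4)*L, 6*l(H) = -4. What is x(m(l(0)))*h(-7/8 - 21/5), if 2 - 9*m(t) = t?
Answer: 23345/27 ≈ 864.63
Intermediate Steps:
l(H) = -2/3 (l(H) = (1/6)*(-4) = -2/3)
m(t) = 2/9 - t/9
h(L) = -20*L
x(S) = 10 - 5*S (x(S) = -5*(S - 2) = -5*(-2 + S) = 10 - 5*S)
x(m(l(0)))*h(-7/8 - 21/5) = (10 - 5*(2/9 - 1/9*(-2/3)))*(-20*(-7/8 - 21/5)) = (10 - 5*(2/9 + 2/27))*(-20*(-7*1/8 - 21*1/5)) = (10 - 5*8/27)*(-20*(-7/8 - 21/5)) = (10 - 40/27)*(-20*(-203/40)) = (230/27)*(203/2) = 23345/27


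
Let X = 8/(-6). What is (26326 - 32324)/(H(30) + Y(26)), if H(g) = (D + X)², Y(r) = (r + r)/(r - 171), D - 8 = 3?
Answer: -7827390/121477 ≈ -64.435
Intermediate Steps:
D = 11 (D = 8 + 3 = 11)
X = -4/3 (X = 8*(-⅙) = -4/3 ≈ -1.3333)
Y(r) = 2*r/(-171 + r) (Y(r) = (2*r)/(-171 + r) = 2*r/(-171 + r))
H(g) = 841/9 (H(g) = (11 - 4/3)² = (29/3)² = 841/9)
(26326 - 32324)/(H(30) + Y(26)) = (26326 - 32324)/(841/9 + 2*26/(-171 + 26)) = -5998/(841/9 + 2*26/(-145)) = -5998/(841/9 + 2*26*(-1/145)) = -5998/(841/9 - 52/145) = -5998/121477/1305 = -5998*1305/121477 = -7827390/121477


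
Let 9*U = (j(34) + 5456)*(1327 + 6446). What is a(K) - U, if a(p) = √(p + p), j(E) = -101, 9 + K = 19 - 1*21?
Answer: -4624935 + I*√22 ≈ -4.6249e+6 + 4.6904*I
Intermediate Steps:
K = -11 (K = -9 + (19 - 1*21) = -9 + (19 - 21) = -9 - 2 = -11)
a(p) = √2*√p (a(p) = √(2*p) = √2*√p)
U = 4624935 (U = ((-101 + 5456)*(1327 + 6446))/9 = (5355*7773)/9 = (⅑)*41624415 = 4624935)
a(K) - U = √2*√(-11) - 1*4624935 = √2*(I*√11) - 4624935 = I*√22 - 4624935 = -4624935 + I*√22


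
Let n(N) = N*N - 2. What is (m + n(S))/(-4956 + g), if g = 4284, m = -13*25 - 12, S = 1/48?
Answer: 781055/1548288 ≈ 0.50446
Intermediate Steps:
S = 1/48 ≈ 0.020833
m = -337 (m = -325 - 12 = -337)
n(N) = -2 + N² (n(N) = N² - 2 = -2 + N²)
(m + n(S))/(-4956 + g) = (-337 + (-2 + (1/48)²))/(-4956 + 4284) = (-337 + (-2 + 1/2304))/(-672) = (-337 - 4607/2304)*(-1/672) = -781055/2304*(-1/672) = 781055/1548288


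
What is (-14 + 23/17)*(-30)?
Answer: 6450/17 ≈ 379.41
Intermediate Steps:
(-14 + 23/17)*(-30) = -215/17*(-30) = 6450/17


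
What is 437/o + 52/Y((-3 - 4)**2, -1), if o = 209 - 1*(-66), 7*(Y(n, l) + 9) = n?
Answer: -6713/275 ≈ -24.411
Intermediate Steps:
Y(n, l) = -9 + n/7
o = 275 (o = 209 + 66 = 275)
437/o + 52/Y((-3 - 4)**2, -1) = 437/275 + 52/(-9 + (-3 - 4)**2/7) = 437*(1/275) + 52/(-9 + (1/7)*(-7)**2) = 437/275 + 52/(-9 + (1/7)*49) = 437/275 + 52/(-9 + 7) = 437/275 + 52/(-2) = 437/275 + 52*(-1/2) = 437/275 - 26 = -6713/275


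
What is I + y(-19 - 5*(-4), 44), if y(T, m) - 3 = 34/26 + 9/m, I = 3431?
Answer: 1965113/572 ≈ 3435.5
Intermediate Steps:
y(T, m) = 56/13 + 9/m (y(T, m) = 3 + (34/26 + 9/m) = 3 + (34*(1/26) + 9/m) = 3 + (17/13 + 9/m) = 56/13 + 9/m)
I + y(-19 - 5*(-4), 44) = 3431 + (56/13 + 9/44) = 3431 + 2581/572 = 1965113/572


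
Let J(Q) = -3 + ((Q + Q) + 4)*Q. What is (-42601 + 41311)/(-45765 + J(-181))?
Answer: -129/1903 ≈ -0.067788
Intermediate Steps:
J(Q) = -3 + Q*(4 + 2*Q) (J(Q) = -3 + (2*Q + 4)*Q = -3 + (4 + 2*Q)*Q = -3 + Q*(4 + 2*Q))
(-42601 + 41311)/(-45765 + J(-181)) = (-42601 + 41311)/(-45765 + (-3 + 2*(-181)² + 4*(-181))) = -1290/(-45765 + (-3 + 2*32761 - 724)) = -1290/(-45765 + (-3 + 65522 - 724)) = -1290/(-45765 + 64795) = -1290/19030 = -1290*1/19030 = -129/1903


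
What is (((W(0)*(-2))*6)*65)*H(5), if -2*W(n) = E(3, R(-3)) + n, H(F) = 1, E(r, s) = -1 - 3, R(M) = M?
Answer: -1560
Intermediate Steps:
E(r, s) = -4
W(n) = 2 - n/2 (W(n) = -(-4 + n)/2 = 2 - n/2)
(((W(0)*(-2))*6)*65)*H(5) = ((((2 - ½*0)*(-2))*6)*65)*1 = ((((2 + 0)*(-2))*6)*65)*1 = (((2*(-2))*6)*65)*1 = (-4*6*65)*1 = -24*65*1 = -1560*1 = -1560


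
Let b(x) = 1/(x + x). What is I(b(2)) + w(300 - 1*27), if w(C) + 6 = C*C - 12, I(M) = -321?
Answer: 74190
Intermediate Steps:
b(x) = 1/(2*x)
w(C) = -18 + C**2 (w(C) = -6 + (C*C - 12) = -6 + (C**2 - 12) = -6 + (-12 + C**2) = -18 + C**2)
I(b(2)) + w(300 - 1*27) = -321 + (-18 + (300 - 1*27)**2) = -321 + (-18 + (300 - 27)**2) = -321 + (-18 + 273**2) = -321 + (-18 + 74529) = -321 + 74511 = 74190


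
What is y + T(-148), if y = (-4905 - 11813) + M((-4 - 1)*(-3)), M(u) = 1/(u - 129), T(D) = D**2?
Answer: 591203/114 ≈ 5186.0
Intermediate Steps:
M(u) = 1/(-129 + u)
y = -1905853/114 (y = (-4905 - 11813) + 1/(-129 + (-4 - 1)*(-3)) = -16718 + 1/(-129 - 5*(-3)) = -16718 + 1/(-129 + 15) = -16718 + 1/(-114) = -16718 - 1/114 = -1905853/114 ≈ -16718.)
y + T(-148) = -1905853/114 + (-148)**2 = -1905853/114 + 21904 = 591203/114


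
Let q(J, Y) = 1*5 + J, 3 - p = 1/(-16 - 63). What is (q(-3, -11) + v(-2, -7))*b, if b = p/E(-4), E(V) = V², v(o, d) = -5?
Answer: -357/632 ≈ -0.56487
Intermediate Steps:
p = 238/79 (p = 3 - 1/(-16 - 63) = 3 - 1/(-79) = 3 - 1*(-1/79) = 3 + 1/79 = 238/79 ≈ 3.0127)
q(J, Y) = 5 + J
b = 119/632 (b = 238/(79*((-4)²)) = (238/79)/16 = (238/79)*(1/16) = 119/632 ≈ 0.18829)
(q(-3, -11) + v(-2, -7))*b = ((5 - 3) - 5)*(119/632) = (2 - 5)*(119/632) = -3*119/632 = -357/632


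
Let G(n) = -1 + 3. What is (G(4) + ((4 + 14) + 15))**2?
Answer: 1225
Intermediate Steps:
G(n) = 2
(G(4) + ((4 + 14) + 15))**2 = (2 + ((4 + 14) + 15))**2 = (2 + (18 + 15))**2 = (2 + 33)**2 = 35**2 = 1225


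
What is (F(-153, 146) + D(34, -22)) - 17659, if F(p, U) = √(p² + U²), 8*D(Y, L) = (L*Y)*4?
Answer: -18033 + 5*√1789 ≈ -17822.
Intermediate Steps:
D(Y, L) = L*Y/2 (D(Y, L) = ((L*Y)*4)/8 = (4*L*Y)/8 = L*Y/2)
F(p, U) = √(U² + p²)
(F(-153, 146) + D(34, -22)) - 17659 = (√(146² + (-153)²) + (½)*(-22)*34) - 17659 = (√(21316 + 23409) - 374) - 17659 = (√44725 - 374) - 17659 = (5*√1789 - 374) - 17659 = (-374 + 5*√1789) - 17659 = -18033 + 5*√1789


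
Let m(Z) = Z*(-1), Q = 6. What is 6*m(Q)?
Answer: -36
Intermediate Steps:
m(Z) = -Z
6*m(Q) = 6*(-1*6) = 6*(-6) = -36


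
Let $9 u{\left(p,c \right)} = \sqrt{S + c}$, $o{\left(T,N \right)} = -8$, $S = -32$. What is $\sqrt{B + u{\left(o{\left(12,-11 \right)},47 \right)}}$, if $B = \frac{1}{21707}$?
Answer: $\frac{\sqrt{3987 + 9616201 \sqrt{15}}}{9303} \approx 0.65603$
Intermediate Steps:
$u{\left(p,c \right)} = \frac{\sqrt{-32 + c}}{9}$
$B = \frac{1}{21707} \approx 4.6068 \cdot 10^{-5}$
$\sqrt{B + u{\left(o{\left(12,-11 \right)},47 \right)}} = \sqrt{\frac{1}{21707} + \frac{\sqrt{-32 + 47}}{9}} = \sqrt{\frac{1}{21707} + \frac{\sqrt{15}}{9}}$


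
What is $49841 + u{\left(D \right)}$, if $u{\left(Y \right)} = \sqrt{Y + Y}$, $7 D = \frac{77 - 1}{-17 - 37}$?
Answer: $49841 + \frac{2 i \sqrt{399}}{63} \approx 49841.0 + 0.63413 i$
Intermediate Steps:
$D = - \frac{38}{189}$ ($D = \frac{\left(77 - 1\right) \frac{1}{-17 - 37}}{7} = \frac{76 \frac{1}{-54}}{7} = \frac{76 \left(- \frac{1}{54}\right)}{7} = \frac{1}{7} \left(- \frac{38}{27}\right) = - \frac{38}{189} \approx -0.20106$)
$u{\left(Y \right)} = \sqrt{2} \sqrt{Y}$ ($u{\left(Y \right)} = \sqrt{2 Y} = \sqrt{2} \sqrt{Y}$)
$49841 + u{\left(D \right)} = 49841 + \sqrt{2} \sqrt{- \frac{38}{189}} = 49841 + \sqrt{2} \frac{i \sqrt{798}}{63} = 49841 + \frac{2 i \sqrt{399}}{63}$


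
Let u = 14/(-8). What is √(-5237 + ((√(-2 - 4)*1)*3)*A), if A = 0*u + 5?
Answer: √(-5237 + 15*I*√6) ≈ 0.2539 + 72.368*I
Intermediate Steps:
u = -7/4 (u = 14*(-⅛) = -7/4 ≈ -1.7500)
A = 5 (A = 0*(-7/4) + 5 = 0 + 5 = 5)
√(-5237 + ((√(-2 - 4)*1)*3)*A) = √(-5237 + ((√(-2 - 4)*1)*3)*5) = √(-5237 + ((√(-6)*1)*3)*5) = √(-5237 + (((I*√6)*1)*3)*5) = √(-5237 + ((I*√6)*3)*5) = √(-5237 + (3*I*√6)*5) = √(-5237 + 15*I*√6)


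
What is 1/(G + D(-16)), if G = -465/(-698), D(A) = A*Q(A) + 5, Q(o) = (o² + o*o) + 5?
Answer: -698/5769901 ≈ -0.00012097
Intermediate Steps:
Q(o) = 5 + 2*o² (Q(o) = (o² + o²) + 5 = 2*o² + 5 = 5 + 2*o²)
D(A) = 5 + A*(5 + 2*A²) (D(A) = A*(5 + 2*A²) + 5 = 5 + A*(5 + 2*A²))
G = 465/698 (G = -465*(-1/698) = 465/698 ≈ 0.66619)
1/(G + D(-16)) = 1/(465/698 + (5 - 16*(5 + 2*(-16)²))) = 1/(465/698 + (5 - 16*(5 + 2*256))) = 1/(465/698 + (5 - 16*(5 + 512))) = 1/(465/698 + (5 - 16*517)) = 1/(465/698 + (5 - 8272)) = 1/(465/698 - 8267) = 1/(-5769901/698) = -698/5769901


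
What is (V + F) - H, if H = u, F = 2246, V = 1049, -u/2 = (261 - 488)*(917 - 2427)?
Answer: 688835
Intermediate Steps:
u = -685540 (u = -2*(261 - 488)*(917 - 2427) = -(-454)*(-1510) = -2*342770 = -685540)
H = -685540
(V + F) - H = (1049 + 2246) - 1*(-685540) = 3295 + 685540 = 688835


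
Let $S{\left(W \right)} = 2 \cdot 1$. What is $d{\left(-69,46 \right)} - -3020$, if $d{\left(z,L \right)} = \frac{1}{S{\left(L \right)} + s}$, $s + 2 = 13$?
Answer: $\frac{39261}{13} \approx 3020.1$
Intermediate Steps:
$S{\left(W \right)} = 2$
$s = 11$ ($s = -2 + 13 = 11$)
$d{\left(z,L \right)} = \frac{1}{13}$ ($d{\left(z,L \right)} = \frac{1}{2 + 11} = \frac{1}{13}$)
$d{\left(-69,46 \right)} - -3020 = \frac{1}{13} - -3020 = \frac{1}{13} + 3020 = \frac{39261}{13}$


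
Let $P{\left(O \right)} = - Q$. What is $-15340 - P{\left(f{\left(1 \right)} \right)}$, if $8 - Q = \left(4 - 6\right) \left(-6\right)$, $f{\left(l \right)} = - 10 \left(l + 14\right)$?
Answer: $-15344$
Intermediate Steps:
$f{\left(l \right)} = -140 - 10 l$ ($f{\left(l \right)} = - 10 \left(14 + l\right) = -140 - 10 l$)
$Q = -4$ ($Q = 8 - \left(4 - 6\right) \left(-6\right) = 8 - \left(-2\right) \left(-6\right) = 8 - 12 = -4$)
$P{\left(O \right)} = 4$ ($P{\left(O \right)} = \left(-1\right) \left(-4\right) = 4$)
$-15340 - P{\left(f{\left(1 \right)} \right)} = -15340 - 4 = -15344$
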